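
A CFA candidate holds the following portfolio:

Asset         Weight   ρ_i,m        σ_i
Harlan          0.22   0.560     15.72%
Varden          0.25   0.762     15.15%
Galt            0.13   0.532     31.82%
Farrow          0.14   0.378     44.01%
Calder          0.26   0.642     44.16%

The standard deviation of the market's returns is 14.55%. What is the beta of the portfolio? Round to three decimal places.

β_Harlan = 0.560 × 15.72% / 14.55% = 0.6050
β_Varden = 0.762 × 15.15% / 14.55% = 0.7934
β_Galt = 0.532 × 31.82% / 14.55% = 1.1635
β_Farrow = 0.378 × 44.01% / 14.55% = 1.1434
β_Calder = 0.642 × 44.16% / 14.55% = 1.9485
β_P = Σ w_i β_i = 0.22×0.6050 + 0.25×0.7934 + 0.13×1.1635 + 0.14×1.1434 + 0.26×1.9485 = 1.1494

1.149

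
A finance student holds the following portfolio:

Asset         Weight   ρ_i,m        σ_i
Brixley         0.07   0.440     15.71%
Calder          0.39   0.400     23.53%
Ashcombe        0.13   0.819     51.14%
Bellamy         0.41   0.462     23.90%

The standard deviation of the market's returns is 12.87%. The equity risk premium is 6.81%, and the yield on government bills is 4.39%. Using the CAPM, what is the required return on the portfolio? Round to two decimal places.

β_Brixley = 0.440 × 15.71% / 12.87% = 0.5371
β_Calder = 0.400 × 23.53% / 12.87% = 0.7313
β_Ashcombe = 0.819 × 51.14% / 12.87% = 3.2544
β_Bellamy = 0.462 × 23.90% / 12.87% = 0.8579
β_P = Σ w_i β_i = 0.07×0.5371 + 0.39×0.7313 + 0.13×3.2544 + 0.41×0.8579 = 1.0976
E(R_P) = R_f + β_P × MRP = 4.39% + 1.0976 × 6.81% = 11.86%

11.86%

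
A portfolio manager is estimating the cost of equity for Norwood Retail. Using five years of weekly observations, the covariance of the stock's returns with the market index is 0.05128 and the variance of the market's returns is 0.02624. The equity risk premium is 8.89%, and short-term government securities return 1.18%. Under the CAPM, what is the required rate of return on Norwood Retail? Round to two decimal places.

18.55%

β = Cov(R_i, R_m) / Var(R_m) = 0.05128 / 0.02624 = 1.9543
E(R) = R_f + β × MRP = 1.18% + 1.9543 × 8.89% = 18.55%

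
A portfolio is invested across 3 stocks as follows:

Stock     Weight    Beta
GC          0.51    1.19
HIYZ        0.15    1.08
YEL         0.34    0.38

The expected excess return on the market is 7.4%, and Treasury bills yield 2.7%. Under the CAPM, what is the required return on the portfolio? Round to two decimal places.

β_P = Σ w_i β_i = 0.51×1.19 + 0.15×1.08 + 0.34×0.38 = 0.8981
E(R_P) = R_f + β_P × MRP = 2.7% + 0.8981 × 7.4% = 9.35%

9.35%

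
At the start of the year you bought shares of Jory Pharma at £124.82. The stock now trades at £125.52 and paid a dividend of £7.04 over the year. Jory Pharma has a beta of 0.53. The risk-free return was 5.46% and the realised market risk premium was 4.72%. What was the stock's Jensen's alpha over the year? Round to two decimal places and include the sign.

-1.76%

Realised HPR = (P1 + D1 − P0) / P0 = (125.52 + 7.04 − 124.82) / 124.82 = 7.74 / 124.82 = 6.2009%
CAPM required = R_f + β·MRP = 5.46% + 0.53 × 4.72% = 7.9616%
α = realised − required = 6.2009% − 7.9616% = -1.76%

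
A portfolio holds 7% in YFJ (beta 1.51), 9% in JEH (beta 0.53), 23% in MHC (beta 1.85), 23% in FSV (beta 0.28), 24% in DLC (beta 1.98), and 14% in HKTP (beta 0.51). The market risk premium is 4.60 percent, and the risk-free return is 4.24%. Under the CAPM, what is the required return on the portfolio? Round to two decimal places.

9.71%

β_P = Σ w_i β_i = 0.07×1.51 + 0.09×0.53 + 0.23×1.85 + 0.23×0.28 + 0.24×1.98 + 0.14×0.51 = 1.1899
E(R_P) = R_f + β_P × MRP = 4.24% + 1.1899 × 4.60% = 9.71%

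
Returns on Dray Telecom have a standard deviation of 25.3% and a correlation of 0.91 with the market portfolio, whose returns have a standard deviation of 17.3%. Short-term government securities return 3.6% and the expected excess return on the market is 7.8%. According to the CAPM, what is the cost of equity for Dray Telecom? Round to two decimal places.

13.98%

β = ρ × σ_i / σ_m = 0.91 × 25.3% / 17.3% = 1.3308
E(R) = 3.6% + 1.3308 × 7.8% = 13.98%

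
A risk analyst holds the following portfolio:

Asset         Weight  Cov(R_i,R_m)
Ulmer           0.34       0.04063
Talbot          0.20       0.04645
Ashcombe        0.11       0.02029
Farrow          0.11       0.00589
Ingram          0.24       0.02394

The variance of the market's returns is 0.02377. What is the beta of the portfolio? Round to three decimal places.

1.335

β_Ulmer = 0.04063 / 0.02377 = 1.7093
β_Talbot = 0.04645 / 0.02377 = 1.9541
β_Ashcombe = 0.02029 / 0.02377 = 0.8536
β_Farrow = 0.00589 / 0.02377 = 0.2478
β_Ingram = 0.02394 / 0.02377 = 1.0072
β_P = Σ w_i β_i = 0.34×1.7093 + 0.20×1.9541 + 0.11×0.8536 + 0.11×0.2478 + 0.24×1.0072 = 1.3349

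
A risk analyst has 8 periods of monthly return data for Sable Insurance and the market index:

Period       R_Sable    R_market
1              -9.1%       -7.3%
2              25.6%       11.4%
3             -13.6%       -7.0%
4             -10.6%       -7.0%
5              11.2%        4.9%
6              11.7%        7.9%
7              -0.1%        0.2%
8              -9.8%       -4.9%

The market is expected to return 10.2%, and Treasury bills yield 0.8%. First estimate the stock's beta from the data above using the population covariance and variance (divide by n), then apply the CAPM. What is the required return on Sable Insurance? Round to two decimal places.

18.20%

Mean R_i = (-9.1 + 25.6 − 13.6 − 10.6 + 11.2 + 11.7 − 0.1 − 9.8) / 8 = 0.6625%
Mean R_m = (-7.3 + 11.4 − 7.0 − 7.0 + 4.9 + 7.9 + 0.2 − 4.9) / 8 = -0.2250%
Σ(R_i − R̄_i)(R_m − R̄_m) = 724.1725  ⇒  Cov = 724.1725 / 8 = 90.5216
Σ(R_m − R̄_m)² = 391.3150  ⇒  Var(R_m) = 391.3150 / 8 = 48.9144
β = Cov / Var(R_m) = 90.5216 / 48.9144 = 1.8506
MRP = 10.2% − 0.8% = 9.40%
E(R) = R_f + β × MRP = 0.8% + 1.8506 × 9.4% = 18.20%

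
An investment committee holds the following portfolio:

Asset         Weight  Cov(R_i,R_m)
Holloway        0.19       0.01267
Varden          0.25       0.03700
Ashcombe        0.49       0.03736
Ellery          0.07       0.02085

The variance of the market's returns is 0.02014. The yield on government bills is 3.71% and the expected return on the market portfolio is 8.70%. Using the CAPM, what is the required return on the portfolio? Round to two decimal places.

β_Holloway = 0.01267 / 0.02014 = 0.6291
β_Varden = 0.03700 / 0.02014 = 1.8371
β_Ashcombe = 0.03736 / 0.02014 = 1.8550
β_Ellery = 0.02085 / 0.02014 = 1.0353
β_P = Σ w_i β_i = 0.19×0.6291 + 0.25×1.8371 + 0.49×1.8550 + 0.07×1.0353 = 1.5602
MRP = 8.70% − 3.71% = 4.99%
E(R_P) = R_f + β_P × MRP = 3.71% + 1.5602 × 4.99% = 11.50%

11.50%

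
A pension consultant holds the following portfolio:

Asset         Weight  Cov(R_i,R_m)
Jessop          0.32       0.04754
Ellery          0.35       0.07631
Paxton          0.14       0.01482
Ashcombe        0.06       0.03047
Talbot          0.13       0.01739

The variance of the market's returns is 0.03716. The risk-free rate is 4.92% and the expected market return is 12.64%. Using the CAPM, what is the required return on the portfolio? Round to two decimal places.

14.91%

β_Jessop = 0.04754 / 0.03716 = 1.2793
β_Ellery = 0.07631 / 0.03716 = 2.0536
β_Paxton = 0.01482 / 0.03716 = 0.3988
β_Ashcombe = 0.03047 / 0.03716 = 0.8200
β_Talbot = 0.01739 / 0.03716 = 0.4680
β_P = Σ w_i β_i = 0.32×1.2793 + 0.35×2.0536 + 0.14×0.3988 + 0.06×0.8200 + 0.13×0.4680 = 1.2940
MRP = 12.64% − 4.92% = 7.72%
E(R_P) = R_f + β_P × MRP = 4.92% + 1.2940 × 7.72% = 14.91%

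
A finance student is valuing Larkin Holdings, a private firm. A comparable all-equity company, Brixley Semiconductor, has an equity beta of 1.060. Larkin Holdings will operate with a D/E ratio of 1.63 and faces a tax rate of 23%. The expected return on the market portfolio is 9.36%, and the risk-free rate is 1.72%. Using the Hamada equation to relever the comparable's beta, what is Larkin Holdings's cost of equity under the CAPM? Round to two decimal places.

β_L = β_U × [1 + (1 − t)(D/E)] = 1.060 × [1 + (1 − 0.23) × 1.63]
    = 1.060 × [1 + 0.77 × 1.63] = 1.060 × 2.2551 = 2.3904
MRP = 9.36% − 1.72% = 7.64%
E(R) = R_f + β_L × MRP = 1.72% + 2.3904 × 7.64% = 19.98%

19.98%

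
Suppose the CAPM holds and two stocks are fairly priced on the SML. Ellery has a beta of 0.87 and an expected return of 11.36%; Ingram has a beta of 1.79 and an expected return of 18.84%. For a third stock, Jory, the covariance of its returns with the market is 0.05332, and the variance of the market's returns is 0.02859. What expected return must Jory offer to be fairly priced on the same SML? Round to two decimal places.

19.45%

MRP = (18.84% − 11.36%) / (1.79 − 0.87) = 8.1304%
R_f = 11.36% − 0.87 × 8.1304% = 4.2866%
β_Jory = Cov / Var(R_m) = 0.05332 / 0.02859 = 1.8650
E(R_Jory) = R_f + β × MRP = 4.2866% + 1.8650 × 8.1304% = 19.45%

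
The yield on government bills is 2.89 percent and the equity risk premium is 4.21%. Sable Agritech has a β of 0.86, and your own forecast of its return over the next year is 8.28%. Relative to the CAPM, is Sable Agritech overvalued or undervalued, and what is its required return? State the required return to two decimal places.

Required return = R_f + β·MRP = 2.89% + 0.86 × 4.21% = 6.51%
Forecast 8.28% > required 6.51% → the stock plots above the SML → undervalued.

Undervalued; required return 6.51%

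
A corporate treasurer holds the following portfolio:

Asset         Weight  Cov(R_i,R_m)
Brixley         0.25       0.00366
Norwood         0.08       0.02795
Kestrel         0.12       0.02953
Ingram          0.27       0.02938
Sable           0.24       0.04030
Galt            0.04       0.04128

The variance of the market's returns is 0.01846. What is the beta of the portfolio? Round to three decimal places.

β_Brixley = 0.00366 / 0.01846 = 0.1983
β_Norwood = 0.02795 / 0.01846 = 1.5141
β_Kestrel = 0.02953 / 0.01846 = 1.5997
β_Ingram = 0.02938 / 0.01846 = 1.5915
β_Sable = 0.04030 / 0.01846 = 2.1831
β_Galt = 0.04128 / 0.01846 = 2.2362
β_P = Σ w_i β_i = 0.25×0.1983 + 0.08×1.5141 + 0.12×1.5997 + 0.27×1.5915 + 0.24×2.1831 + 0.04×2.2362 = 1.4058

1.406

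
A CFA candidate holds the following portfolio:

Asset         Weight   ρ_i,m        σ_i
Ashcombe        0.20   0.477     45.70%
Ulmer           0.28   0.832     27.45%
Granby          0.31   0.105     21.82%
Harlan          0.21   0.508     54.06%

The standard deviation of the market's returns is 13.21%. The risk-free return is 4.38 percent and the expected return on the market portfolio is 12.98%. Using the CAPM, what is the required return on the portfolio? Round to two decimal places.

β_Ashcombe = 0.477 × 45.70% / 13.21% = 1.6502
β_Ulmer = 0.832 × 27.45% / 13.21% = 1.7289
β_Granby = 0.105 × 21.82% / 13.21% = 0.1734
β_Harlan = 0.508 × 54.06% / 13.21% = 2.0789
β_P = Σ w_i β_i = 0.20×1.6502 + 0.28×1.7289 + 0.31×0.1734 + 0.21×2.0789 = 1.3045
MRP = 12.98% − 4.38% = 8.60%
E(R_P) = R_f + β_P × MRP = 4.38% + 1.3045 × 8.60% = 15.60%

15.60%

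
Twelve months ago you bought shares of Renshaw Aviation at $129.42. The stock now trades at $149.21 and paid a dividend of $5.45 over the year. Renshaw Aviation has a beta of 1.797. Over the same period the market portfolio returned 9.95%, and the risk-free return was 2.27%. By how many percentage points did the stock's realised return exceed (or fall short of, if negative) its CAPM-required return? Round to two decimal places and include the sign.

+3.43%

Realised HPR = (P1 + D1 − P0) / P0 = (149.21 + 5.45 − 129.42) / 129.42 = 25.24 / 129.42 = 19.5024%
MRP = 9.95% − 2.27% = 7.68%
CAPM required = R_f + β·MRP = 2.27% + 1.797 × 7.68% = 16.07096%
α = realised − required = 19.5024% − 16.07096% = +3.43%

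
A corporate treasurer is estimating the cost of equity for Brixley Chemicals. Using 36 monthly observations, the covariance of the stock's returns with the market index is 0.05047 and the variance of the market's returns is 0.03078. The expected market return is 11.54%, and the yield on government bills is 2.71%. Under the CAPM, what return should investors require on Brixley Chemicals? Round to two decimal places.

β = Cov(R_i, R_m) / Var(R_m) = 0.05047 / 0.03078 = 1.6397
MRP = 11.54% − 2.71% = 8.83%
E(R) = R_f + β × MRP = 2.71% + 1.6397 × 8.83% = 17.19%

17.19%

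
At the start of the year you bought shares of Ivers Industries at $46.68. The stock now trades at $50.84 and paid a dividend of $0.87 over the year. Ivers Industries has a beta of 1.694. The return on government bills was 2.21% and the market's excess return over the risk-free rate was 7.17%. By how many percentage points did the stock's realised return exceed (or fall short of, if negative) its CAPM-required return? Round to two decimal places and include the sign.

Realised HPR = (P1 + D1 − P0) / P0 = (50.84 + 0.87 − 46.68) / 46.68 = 5.03 / 46.68 = 10.7755%
CAPM required = R_f + β·MRP = 2.21% + 1.694 × 7.17% = 14.35598%
α = realised − required = 10.7755% − 14.35598% = -3.58%

-3.58%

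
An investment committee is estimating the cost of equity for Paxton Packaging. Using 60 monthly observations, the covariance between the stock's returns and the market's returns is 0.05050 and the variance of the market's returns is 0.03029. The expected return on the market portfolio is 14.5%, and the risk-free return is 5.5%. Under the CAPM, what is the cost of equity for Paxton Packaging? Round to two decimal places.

20.50%

β = Cov(R_i, R_m) / Var(R_m) = 0.05050 / 0.03029 = 1.6672
MRP = 14.5% − 5.5% = 9.00%
E(R) = R_f + β × MRP = 5.5% + 1.6672 × 9.0% = 20.50%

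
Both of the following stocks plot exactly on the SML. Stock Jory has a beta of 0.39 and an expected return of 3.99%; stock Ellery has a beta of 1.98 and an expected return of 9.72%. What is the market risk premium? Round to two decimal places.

Both satisfy E(R) = R_f + β·MRP, so the slope of the SML is
MRP = (9.72% − 3.99%) / (1.98 − 0.39) = 5.73% / 1.59 = 3.6038%

3.60%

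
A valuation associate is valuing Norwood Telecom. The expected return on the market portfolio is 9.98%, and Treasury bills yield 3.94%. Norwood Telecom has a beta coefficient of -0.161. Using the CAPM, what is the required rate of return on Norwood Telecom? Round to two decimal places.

Market risk premium = E(R_m) − R_f = 9.98% − 3.94% = 6.04%
E(R) = R_f + β × MRP = 3.94% + -0.161 × 6.04% = 2.97%

2.97%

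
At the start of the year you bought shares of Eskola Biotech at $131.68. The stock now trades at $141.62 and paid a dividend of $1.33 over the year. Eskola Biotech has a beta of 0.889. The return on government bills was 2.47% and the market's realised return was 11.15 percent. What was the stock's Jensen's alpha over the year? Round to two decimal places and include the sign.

-1.63%

Realised HPR = (P1 + D1 − P0) / P0 = (141.62 + 1.33 − 131.68) / 131.68 = 11.27 / 131.68 = 8.5586%
MRP = 11.15% − 2.47% = 8.68%
CAPM required = R_f + β·MRP = 2.47% + 0.889 × 8.68% = 10.18652%
α = realised − required = 8.5586% − 10.18652% = -1.63%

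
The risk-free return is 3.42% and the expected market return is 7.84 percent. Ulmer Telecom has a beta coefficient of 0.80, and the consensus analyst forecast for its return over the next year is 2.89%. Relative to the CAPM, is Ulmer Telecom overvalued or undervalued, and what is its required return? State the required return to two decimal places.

Overvalued; required return 6.96%

MRP = 7.84% − 3.42% = 4.42%
Required return = R_f + β·MRP = 3.42% + 0.80 × 4.42% = 6.96%
Forecast 2.89% < required 6.96% → the stock plots below the SML → overvalued.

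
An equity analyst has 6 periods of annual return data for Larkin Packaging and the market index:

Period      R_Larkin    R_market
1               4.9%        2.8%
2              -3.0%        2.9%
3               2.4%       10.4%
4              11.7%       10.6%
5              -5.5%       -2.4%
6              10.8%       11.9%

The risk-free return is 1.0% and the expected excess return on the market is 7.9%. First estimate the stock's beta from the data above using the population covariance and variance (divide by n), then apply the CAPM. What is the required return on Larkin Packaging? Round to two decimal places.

Mean R_i = (4.9 − 3.0 + 2.4 + 11.7 − 5.5 + 10.8) / 6 = 3.5500%
Mean R_m = (2.8 + 2.9 + 10.4 + 10.6 − 2.4 + 11.9) / 6 = 6.0333%
Σ(R_i − R̄_i)(R_m − R̄_m) = 167.2100  ⇒  Cov = 167.2100 / 6 = 27.8683
Σ(R_m − R̄_m)² = 165.7333  ⇒  Var(R_m) = 165.7333 / 6 = 27.6222
β = Cov / Var(R_m) = 27.8683 / 27.6222 = 1.0089
E(R) = R_f + β × MRP = 1.0% + 1.0089 × 7.9% = 8.97%

8.97%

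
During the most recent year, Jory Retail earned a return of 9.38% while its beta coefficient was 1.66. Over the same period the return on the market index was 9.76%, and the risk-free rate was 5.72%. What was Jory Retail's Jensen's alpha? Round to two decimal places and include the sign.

-3.05%

Market excess return = 9.76% − 5.72% = 4.04%
CAPM benchmark = R_f + β(R_m − R_f) = 5.72% + 1.66 × 4.04% = 12.4264%
α = actual − benchmark = 9.38% − 12.4264% = -3.05%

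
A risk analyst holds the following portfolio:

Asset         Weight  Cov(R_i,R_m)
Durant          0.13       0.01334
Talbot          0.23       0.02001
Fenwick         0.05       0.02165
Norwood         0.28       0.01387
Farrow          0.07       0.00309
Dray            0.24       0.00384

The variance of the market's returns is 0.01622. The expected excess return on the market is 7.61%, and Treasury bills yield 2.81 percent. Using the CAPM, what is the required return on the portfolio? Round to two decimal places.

8.65%

β_Durant = 0.01334 / 0.01622 = 0.8224
β_Talbot = 0.02001 / 0.01622 = 1.2337
β_Fenwick = 0.02165 / 0.01622 = 1.3348
β_Norwood = 0.01387 / 0.01622 = 0.8551
β_Farrow = 0.00309 / 0.01622 = 0.1905
β_Dray = 0.00384 / 0.01622 = 0.2367
β_P = Σ w_i β_i = 0.13×0.8224 + 0.23×1.2337 + 0.05×1.3348 + 0.28×0.8551 + 0.07×0.1905 + 0.24×0.2367 = 0.7670
E(R_P) = R_f + β_P × MRP = 2.81% + 0.7670 × 7.61% = 8.65%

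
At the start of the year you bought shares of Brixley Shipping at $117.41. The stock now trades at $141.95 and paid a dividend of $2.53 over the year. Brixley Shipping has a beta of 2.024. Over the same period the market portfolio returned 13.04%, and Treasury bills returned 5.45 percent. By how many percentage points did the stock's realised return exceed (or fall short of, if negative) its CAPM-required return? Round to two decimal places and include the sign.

Realised HPR = (P1 + D1 − P0) / P0 = (141.95 + 2.53 − 117.41) / 117.41 = 27.07 / 117.41 = 23.0560%
MRP = 13.04% − 5.45% = 7.59%
CAPM required = R_f + β·MRP = 5.45% + 2.024 × 7.59% = 20.81216%
α = realised − required = 23.0560% − 20.81216% = +2.24%

+2.24%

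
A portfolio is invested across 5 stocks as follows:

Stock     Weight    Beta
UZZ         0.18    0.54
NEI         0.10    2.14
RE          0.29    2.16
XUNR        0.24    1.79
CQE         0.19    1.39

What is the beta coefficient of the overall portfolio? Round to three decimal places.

β_P = Σ w_i β_i = 0.18×0.54 + 0.10×2.14 + 0.29×2.16 + 0.24×1.79 + 0.19×1.39 = 1.6313

1.631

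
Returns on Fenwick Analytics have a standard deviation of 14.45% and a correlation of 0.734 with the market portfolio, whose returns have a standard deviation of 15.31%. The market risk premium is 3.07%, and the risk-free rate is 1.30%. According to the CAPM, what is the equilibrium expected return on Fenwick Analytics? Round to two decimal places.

3.43%

β = ρ × σ_i / σ_m = 0.734 × 14.45% / 15.31% = 0.6928
E(R) = 1.30% + 0.6928 × 3.07% = 3.43%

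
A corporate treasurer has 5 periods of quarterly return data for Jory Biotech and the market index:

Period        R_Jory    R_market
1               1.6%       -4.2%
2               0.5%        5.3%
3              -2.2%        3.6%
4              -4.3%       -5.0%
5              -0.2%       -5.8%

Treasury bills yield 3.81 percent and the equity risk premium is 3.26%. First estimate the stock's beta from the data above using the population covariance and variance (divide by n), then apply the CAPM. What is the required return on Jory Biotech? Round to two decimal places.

3.96%

Mean R_i = (1.6 + 0.5 − 2.2 − 4.3 − 0.2) / 5 = -0.9200%
Mean R_m = (-4.2 + 5.3 + 3.6 − 5.0 − 5.8) / 5 = -1.2200%
Σ(R_i − R̄_i)(R_m − R̄_m) = 5.0580  ⇒  Cov = 5.0580 / 5 = 1.0116
Σ(R_m − R̄_m)² = 109.8880  ⇒  Var(R_m) = 109.8880 / 5 = 21.9776
β = Cov / Var(R_m) = 1.0116 / 21.9776 = 0.0460
E(R) = R_f + β × MRP = 3.81% + 0.0460 × 3.26% = 3.96%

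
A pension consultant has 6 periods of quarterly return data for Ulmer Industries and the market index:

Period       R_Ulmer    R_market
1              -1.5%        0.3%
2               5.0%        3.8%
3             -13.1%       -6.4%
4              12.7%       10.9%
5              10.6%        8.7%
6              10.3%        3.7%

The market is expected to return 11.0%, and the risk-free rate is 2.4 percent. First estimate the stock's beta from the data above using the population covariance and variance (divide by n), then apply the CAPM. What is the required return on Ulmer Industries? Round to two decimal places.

Mean R_i = (-1.5 + 5.0 − 13.1 + 12.7 + 10.6 + 10.3) / 6 = 4.0000%
Mean R_m = (0.3 + 3.8 − 6.4 + 10.9 + 8.7 + 3.7) / 6 = 3.5000%
Σ(R_i − R̄_i)(R_m − R̄_m) = 287.1500  ⇒  Cov = 287.1500 / 6 = 47.8583
Σ(R_m − R̄_m)² = 190.1800  ⇒  Var(R_m) = 190.1800 / 6 = 31.6967
β = Cov / Var(R_m) = 47.8583 / 31.6967 = 1.5099
MRP = 11.0% − 2.4% = 8.60%
E(R) = R_f + β × MRP = 2.4% + 1.5099 × 8.6% = 15.39%

15.39%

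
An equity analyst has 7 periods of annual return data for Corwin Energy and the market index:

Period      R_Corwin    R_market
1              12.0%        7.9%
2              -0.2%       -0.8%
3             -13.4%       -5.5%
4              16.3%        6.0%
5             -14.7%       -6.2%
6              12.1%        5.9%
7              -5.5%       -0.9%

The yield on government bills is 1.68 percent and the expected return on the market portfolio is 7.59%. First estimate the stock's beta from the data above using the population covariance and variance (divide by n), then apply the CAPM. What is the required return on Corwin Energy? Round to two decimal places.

Mean R_i = (12.0 − 0.2 − 13.4 + 16.3 − 14.7 + 12.1 − 5.5) / 7 = 0.9429%
Mean R_m = (7.9 − 0.8 − 5.5 + 6.0 − 6.2 + 5.9 − 0.9) / 7 = 0.9143%
Σ(R_i − R̄_i)(R_m − R̄_m) = 427.9057  ⇒  Cov = 427.9057 / 7 = 61.1294
Σ(R_m − R̄_m)² = 197.5086  ⇒  Var(R_m) = 197.5086 / 7 = 28.2155
β = Cov / Var(R_m) = 61.1294 / 28.2155 = 2.1665
MRP = 7.59% − 1.68% = 5.91%
E(R) = R_f + β × MRP = 1.68% + 2.1665 × 5.91% = 14.48%

14.48%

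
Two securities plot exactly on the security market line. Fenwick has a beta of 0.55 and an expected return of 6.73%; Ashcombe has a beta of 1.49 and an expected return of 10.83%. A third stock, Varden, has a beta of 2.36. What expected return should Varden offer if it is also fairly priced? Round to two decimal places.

14.62%

MRP (SML slope) = (10.83% − 6.73%) / (1.49 − 0.55) = 4.10% / 0.94 = 4.3617%
R_f (intercept) = 6.73% − 0.55 × 4.3617% = 4.3311%
E(R_Varden) = R_f + β × MRP = 4.3311% + 2.36 × 4.3617% = 14.62%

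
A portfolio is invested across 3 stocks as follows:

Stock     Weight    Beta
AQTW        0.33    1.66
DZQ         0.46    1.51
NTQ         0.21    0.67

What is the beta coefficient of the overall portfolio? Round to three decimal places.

1.383

β_P = Σ w_i β_i = 0.33×1.66 + 0.46×1.51 + 0.21×0.67 = 1.3831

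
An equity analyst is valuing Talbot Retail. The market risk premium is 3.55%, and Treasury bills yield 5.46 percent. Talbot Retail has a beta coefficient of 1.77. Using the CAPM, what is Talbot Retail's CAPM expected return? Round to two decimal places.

E(R) = R_f + β × MRP = 5.46% + 1.77 × 3.55% = 11.74%

11.74%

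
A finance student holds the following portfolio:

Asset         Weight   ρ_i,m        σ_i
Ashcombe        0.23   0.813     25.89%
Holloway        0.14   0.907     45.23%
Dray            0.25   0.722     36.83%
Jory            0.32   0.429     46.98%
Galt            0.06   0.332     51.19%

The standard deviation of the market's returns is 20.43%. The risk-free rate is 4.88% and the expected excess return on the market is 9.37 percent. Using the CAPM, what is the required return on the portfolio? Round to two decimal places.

16.21%

β_Ashcombe = 0.813 × 25.89% / 20.43% = 1.0303
β_Holloway = 0.907 × 45.23% / 20.43% = 2.0080
β_Dray = 0.722 × 36.83% / 20.43% = 1.3016
β_Jory = 0.429 × 46.98% / 20.43% = 0.9865
β_Galt = 0.332 × 51.19% / 20.43% = 0.8319
β_P = Σ w_i β_i = 0.23×1.0303 + 0.14×2.0080 + 0.25×1.3016 + 0.32×0.9865 + 0.06×0.8319 = 1.2091
E(R_P) = R_f + β_P × MRP = 4.88% + 1.2091 × 9.37% = 16.21%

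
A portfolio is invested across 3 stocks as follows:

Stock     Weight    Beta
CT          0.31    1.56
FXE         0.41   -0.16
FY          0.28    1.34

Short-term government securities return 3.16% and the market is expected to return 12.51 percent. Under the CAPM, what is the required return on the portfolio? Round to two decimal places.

10.58%

β_P = Σ w_i β_i = 0.31×1.56 + 0.41×-0.16 + 0.28×1.34 = 0.7932
MRP = 12.51% − 3.16% = 9.35%
E(R_P) = R_f + β_P × MRP = 3.16% + 0.7932 × 9.35% = 10.58%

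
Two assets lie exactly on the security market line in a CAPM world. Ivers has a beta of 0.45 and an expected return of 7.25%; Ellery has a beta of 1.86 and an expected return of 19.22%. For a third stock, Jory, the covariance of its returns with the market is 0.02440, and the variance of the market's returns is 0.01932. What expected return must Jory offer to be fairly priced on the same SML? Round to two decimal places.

MRP = (19.22% − 7.25%) / (1.86 − 0.45) = 8.4894%
R_f = 7.25% − 0.45 × 8.4894% = 3.4298%
β_Jory = Cov / Var(R_m) = 0.02440 / 0.01932 = 1.2629
E(R_Jory) = R_f + β × MRP = 3.4298% + 1.2629 × 8.4894% = 14.15%

14.15%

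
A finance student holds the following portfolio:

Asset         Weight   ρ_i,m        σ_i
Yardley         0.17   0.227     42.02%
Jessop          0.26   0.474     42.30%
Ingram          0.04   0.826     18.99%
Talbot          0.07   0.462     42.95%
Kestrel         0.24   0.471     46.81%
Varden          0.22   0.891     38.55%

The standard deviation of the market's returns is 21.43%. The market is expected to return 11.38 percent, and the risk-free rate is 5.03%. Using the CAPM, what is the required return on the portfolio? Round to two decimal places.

11.46%

β_Yardley = 0.227 × 42.02% / 21.43% = 0.4451
β_Jessop = 0.474 × 42.30% / 21.43% = 0.9356
β_Ingram = 0.826 × 18.99% / 21.43% = 0.7320
β_Talbot = 0.462 × 42.95% / 21.43% = 0.9259
β_Kestrel = 0.471 × 46.81% / 21.43% = 1.0288
β_Varden = 0.891 × 38.55% / 21.43% = 1.6028
β_P = Σ w_i β_i = 0.17×0.4451 + 0.26×0.9356 + 0.04×0.7320 + 0.07×0.9259 + 0.24×1.0288 + 0.22×1.6028 = 1.0125
MRP = 11.38% − 5.03% = 6.35%
E(R_P) = R_f + β_P × MRP = 5.03% + 1.0125 × 6.35% = 11.46%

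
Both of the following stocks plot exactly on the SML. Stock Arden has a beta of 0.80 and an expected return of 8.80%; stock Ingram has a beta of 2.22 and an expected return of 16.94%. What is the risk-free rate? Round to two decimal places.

4.21%

Both satisfy E(R) = R_f + β·MRP, so the slope of the SML is
MRP = (16.94% − 8.80%) / (2.22 − 0.80) = 8.14% / 1.42 = 5.7324%
R_f = E(R_Arden) − β_Arden·MRP = 8.80% − 0.80 × 5.7324% = 4.2141%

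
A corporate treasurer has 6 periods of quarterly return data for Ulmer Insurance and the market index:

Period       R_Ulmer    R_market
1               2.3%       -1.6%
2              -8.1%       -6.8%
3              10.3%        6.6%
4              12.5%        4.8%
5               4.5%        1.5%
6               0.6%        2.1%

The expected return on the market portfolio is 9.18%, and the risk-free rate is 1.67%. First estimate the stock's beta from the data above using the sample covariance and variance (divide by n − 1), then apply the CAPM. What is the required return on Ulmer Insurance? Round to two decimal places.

12.34%

Mean R_i = (2.3 − 8.1 + 10.3 + 12.5 + 4.5 + 0.6) / 6 = 3.6833%
Mean R_m = (-1.6 − 6.8 + 6.6 + 4.8 + 1.5 + 2.1) / 6 = 1.1000%
Σ(R_i − R̄_i)(R_m − R̄_m) = 163.0800  ⇒  Cov = 163.0800 / 5 = 32.6160
Σ(R_m − R̄_m)² = 114.8000  ⇒  Var(R_m) = 114.8000 / 5 = 22.9600
β = Cov / Var(R_m) = 32.6160 / 22.9600 = 1.4206
MRP = 9.18% − 1.67% = 7.51%
E(R) = R_f + β × MRP = 1.67% + 1.4206 × 7.51% = 12.34%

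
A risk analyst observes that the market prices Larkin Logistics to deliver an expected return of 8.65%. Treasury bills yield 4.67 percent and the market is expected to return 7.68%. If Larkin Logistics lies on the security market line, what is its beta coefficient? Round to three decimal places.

1.322

MRP = 7.68% − 4.67% = 3.01%
β = (E(R) − R_f) / MRP = (8.65% − 4.67%) / 3.01% = 3.98% / 3.01% = 1.322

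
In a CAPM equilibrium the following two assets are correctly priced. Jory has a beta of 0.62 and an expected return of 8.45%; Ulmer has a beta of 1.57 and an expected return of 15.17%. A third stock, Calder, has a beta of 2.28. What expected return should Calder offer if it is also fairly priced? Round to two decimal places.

20.19%

MRP (SML slope) = (15.17% − 8.45%) / (1.57 − 0.62) = 6.72% / 0.95 = 7.0737%
R_f (intercept) = 8.45% − 0.62 × 7.0737% = 4.0643%
E(R_Calder) = R_f + β × MRP = 4.0643% + 2.28 × 7.0737% = 20.19%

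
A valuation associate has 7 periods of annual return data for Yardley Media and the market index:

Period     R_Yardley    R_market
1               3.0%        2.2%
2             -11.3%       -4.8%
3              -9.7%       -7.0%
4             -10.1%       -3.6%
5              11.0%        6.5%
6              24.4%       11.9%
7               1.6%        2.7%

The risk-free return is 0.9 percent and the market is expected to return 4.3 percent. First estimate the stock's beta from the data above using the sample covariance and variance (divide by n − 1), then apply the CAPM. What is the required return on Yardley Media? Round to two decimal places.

Mean R_i = (3.0 − 11.3 − 9.7 − 10.1 + 11.0 + 24.4 + 1.6) / 7 = 1.2714%
Mean R_m = (2.2 − 4.8 − 7.0 − 3.6 + 6.5 + 11.9 + 2.7) / 7 = 1.1286%
Σ(R_i − R̄_i)(R_m − R̄_m) = 521.2357  ⇒  Cov = 521.2357 / 6 = 86.8726
Σ(R_m − R̄_m)² = 272.0743  ⇒  Var(R_m) = 272.0743 / 6 = 45.3457
β = Cov / Var(R_m) = 86.8726 / 45.3457 = 1.9158
MRP = 4.3% − 0.9% = 3.40%
E(R) = R_f + β × MRP = 0.9% + 1.9158 × 3.4% = 7.41%

7.41%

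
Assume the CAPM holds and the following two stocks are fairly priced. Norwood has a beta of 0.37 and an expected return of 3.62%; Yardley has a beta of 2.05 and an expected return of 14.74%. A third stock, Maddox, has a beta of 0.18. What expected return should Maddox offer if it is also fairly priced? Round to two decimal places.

2.36%

MRP (SML slope) = (14.74% − 3.62%) / (2.05 − 0.37) = 11.12% / 1.68 = 6.6190%
R_f (intercept) = 3.62% − 0.37 × 6.6190% = 1.1710%
E(R_Maddox) = R_f + β × MRP = 1.1710% + 0.18 × 6.6190% = 2.36%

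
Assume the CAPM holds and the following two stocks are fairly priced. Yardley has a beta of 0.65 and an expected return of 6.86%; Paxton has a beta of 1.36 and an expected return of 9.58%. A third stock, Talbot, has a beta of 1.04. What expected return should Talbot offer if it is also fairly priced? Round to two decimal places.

8.35%

MRP (SML slope) = (9.58% − 6.86%) / (1.36 − 0.65) = 2.72% / 0.71 = 3.8310%
R_f (intercept) = 6.86% − 0.65 × 3.8310% = 4.3699%
E(R_Talbot) = R_f + β × MRP = 4.3699% + 1.04 × 3.8310% = 8.35%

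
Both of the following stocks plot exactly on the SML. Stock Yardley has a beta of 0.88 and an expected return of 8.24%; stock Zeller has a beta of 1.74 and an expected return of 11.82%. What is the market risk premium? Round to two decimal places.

Both satisfy E(R) = R_f + β·MRP, so the slope of the SML is
MRP = (11.82% − 8.24%) / (1.74 − 0.88) = 3.58% / 0.86 = 4.1628%

4.16%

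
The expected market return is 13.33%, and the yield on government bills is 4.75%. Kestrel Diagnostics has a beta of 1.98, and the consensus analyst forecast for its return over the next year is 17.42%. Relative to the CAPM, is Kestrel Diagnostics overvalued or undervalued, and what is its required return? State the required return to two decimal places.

Overvalued; required return 21.74%

MRP = 13.33% − 4.75% = 8.58%
Required return = R_f + β·MRP = 4.75% + 1.98 × 8.58% = 21.74%
Forecast 17.42% < required 21.74% → the stock plots below the SML → overvalued.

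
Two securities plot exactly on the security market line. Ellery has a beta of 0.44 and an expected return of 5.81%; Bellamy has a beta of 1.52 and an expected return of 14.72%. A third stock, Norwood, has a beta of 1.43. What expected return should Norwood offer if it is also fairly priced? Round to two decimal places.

MRP (SML slope) = (14.72% − 5.81%) / (1.52 − 0.44) = 8.91% / 1.08 = 8.2500%
R_f (intercept) = 5.81% − 0.44 × 8.2500% = 2.1800%
E(R_Norwood) = R_f + β × MRP = 2.1800% + 1.43 × 8.2500% = 13.98%

13.98%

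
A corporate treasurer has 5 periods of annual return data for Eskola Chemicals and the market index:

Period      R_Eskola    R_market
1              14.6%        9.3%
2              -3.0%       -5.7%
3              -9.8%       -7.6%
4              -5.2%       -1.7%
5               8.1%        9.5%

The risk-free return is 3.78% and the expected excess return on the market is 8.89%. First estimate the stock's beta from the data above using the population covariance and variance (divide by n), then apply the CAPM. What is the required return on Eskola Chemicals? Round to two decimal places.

14.09%

Mean R_i = (14.6 − 3.0 − 9.8 − 5.2 + 8.1) / 5 = 0.9400%
Mean R_m = (9.3 − 5.7 − 7.6 − 1.7 + 9.5) / 5 = 0.7600%
Σ(R_i − R̄_i)(R_m − R̄_m) = 309.5780  ⇒  Cov = 309.5780 / 5 = 61.9156
Σ(R_m − R̄_m)² = 266.9920  ⇒  Var(R_m) = 266.9920 / 5 = 53.3984
β = Cov / Var(R_m) = 61.9156 / 53.3984 = 1.1595
E(R) = R_f + β × MRP = 3.78% + 1.1595 × 8.89% = 14.09%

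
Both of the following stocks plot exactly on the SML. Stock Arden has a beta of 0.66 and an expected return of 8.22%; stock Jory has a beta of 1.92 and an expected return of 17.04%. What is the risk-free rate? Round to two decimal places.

Both satisfy E(R) = R_f + β·MRP, so the slope of the SML is
MRP = (17.04% − 8.22%) / (1.92 − 0.66) = 8.82% / 1.26 = 7.0000%
R_f = E(R_Arden) − β_Arden·MRP = 8.22% − 0.66 × 7.0000% = 3.6000%

3.60%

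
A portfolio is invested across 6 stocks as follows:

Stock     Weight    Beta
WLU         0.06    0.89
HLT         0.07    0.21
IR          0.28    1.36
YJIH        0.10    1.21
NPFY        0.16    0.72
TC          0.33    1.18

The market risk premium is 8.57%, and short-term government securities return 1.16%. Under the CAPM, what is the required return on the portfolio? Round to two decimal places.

β_P = Σ w_i β_i = 0.06×0.89 + 0.07×0.21 + 0.28×1.36 + 0.10×1.21 + 0.16×0.72 + 0.33×1.18 = 1.0745
E(R_P) = R_f + β_P × MRP = 1.16% + 1.0745 × 8.57% = 10.37%

10.37%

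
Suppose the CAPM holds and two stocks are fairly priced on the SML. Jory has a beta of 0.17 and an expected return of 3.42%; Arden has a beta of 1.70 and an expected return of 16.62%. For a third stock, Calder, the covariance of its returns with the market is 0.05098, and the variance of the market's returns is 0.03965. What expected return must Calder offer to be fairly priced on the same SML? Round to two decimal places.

13.05%

MRP = (16.62% − 3.42%) / (1.70 − 0.17) = 8.6275%
R_f = 3.42% − 0.17 × 8.6275% = 1.9533%
β_Calder = Cov / Var(R_m) = 0.05098 / 0.03965 = 1.2858
E(R_Calder) = R_f + β × MRP = 1.9533% + 1.2858 × 8.6275% = 13.05%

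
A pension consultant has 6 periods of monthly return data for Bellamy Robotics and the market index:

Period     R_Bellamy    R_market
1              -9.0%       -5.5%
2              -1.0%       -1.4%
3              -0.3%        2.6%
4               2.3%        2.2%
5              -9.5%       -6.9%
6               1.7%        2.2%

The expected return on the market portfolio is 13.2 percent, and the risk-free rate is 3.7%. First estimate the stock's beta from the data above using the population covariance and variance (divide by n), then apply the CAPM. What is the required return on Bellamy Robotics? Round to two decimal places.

15.13%

Mean R_i = (-9.0 − 1.0 − 0.3 + 2.3 − 9.5 + 1.7) / 6 = -2.6333%
Mean R_m = (-5.5 − 1.4 + 2.6 + 2.2 − 6.9 + 2.2) / 6 = -1.1333%
Σ(R_i − R̄_i)(R_m − R̄_m) = 106.5633  ⇒  Cov = 106.5633 / 6 = 17.7606
Σ(R_m − R̄_m)² = 88.5533  ⇒  Var(R_m) = 88.5533 / 6 = 14.7589
β = Cov / Var(R_m) = 17.7606 / 14.7589 = 1.2034
MRP = 13.2% − 3.7% = 9.50%
E(R) = R_f + β × MRP = 3.7% + 1.2034 × 9.5% = 15.13%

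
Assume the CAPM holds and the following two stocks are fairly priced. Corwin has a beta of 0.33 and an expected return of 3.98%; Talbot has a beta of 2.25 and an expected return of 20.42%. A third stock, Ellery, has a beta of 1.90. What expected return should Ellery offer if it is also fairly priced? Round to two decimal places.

17.42%

MRP (SML slope) = (20.42% − 3.98%) / (2.25 − 0.33) = 16.44% / 1.92 = 8.5625%
R_f (intercept) = 3.98% − 0.33 × 8.5625% = 1.1544%
E(R_Ellery) = R_f + β × MRP = 1.1544% + 1.90 × 8.5625% = 17.42%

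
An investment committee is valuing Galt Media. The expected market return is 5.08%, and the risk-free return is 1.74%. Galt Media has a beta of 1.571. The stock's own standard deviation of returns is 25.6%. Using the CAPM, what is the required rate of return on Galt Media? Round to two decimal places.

Market risk premium = E(R_m) − R_f = 5.08% − 1.74% = 3.34%
E(R) = R_f + β × MRP = 1.74% + 1.571 × 3.34% = 6.99%

6.99%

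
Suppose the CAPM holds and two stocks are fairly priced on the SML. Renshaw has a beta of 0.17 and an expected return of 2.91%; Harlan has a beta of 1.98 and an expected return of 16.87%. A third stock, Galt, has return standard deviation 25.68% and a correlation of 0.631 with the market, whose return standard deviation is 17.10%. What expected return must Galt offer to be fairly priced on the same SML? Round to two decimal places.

8.91%

MRP = (16.87% − 2.91%) / (1.98 − 0.17) = 7.7127%
R_f = 2.91% − 0.17 × 7.7127% = 1.5988%
β_Galt = ρ·σ_i/σ_m = 0.631 × 25.68 / 17.10 = 0.9476
E(R_Galt) = R_f + β × MRP = 1.5988% + 0.9476 × 7.7127% = 8.91%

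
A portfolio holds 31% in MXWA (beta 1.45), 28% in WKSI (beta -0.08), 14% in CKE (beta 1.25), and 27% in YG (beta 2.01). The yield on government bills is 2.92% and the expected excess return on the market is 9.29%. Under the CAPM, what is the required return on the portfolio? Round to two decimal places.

13.56%

β_P = Σ w_i β_i = 0.31×1.45 + 0.28×-0.08 + 0.14×1.25 + 0.27×2.01 = 1.1448
E(R_P) = R_f + β_P × MRP = 2.92% + 1.1448 × 9.29% = 13.56%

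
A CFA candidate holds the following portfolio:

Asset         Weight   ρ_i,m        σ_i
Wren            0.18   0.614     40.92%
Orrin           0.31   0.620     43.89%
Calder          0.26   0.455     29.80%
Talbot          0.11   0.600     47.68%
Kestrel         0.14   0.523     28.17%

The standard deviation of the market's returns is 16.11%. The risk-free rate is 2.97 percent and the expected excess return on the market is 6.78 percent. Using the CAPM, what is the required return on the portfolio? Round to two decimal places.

β_Wren = 0.614 × 40.92% / 16.11% = 1.5596
β_Orrin = 0.620 × 43.89% / 16.11% = 1.6891
β_Calder = 0.455 × 29.80% / 16.11% = 0.8417
β_Talbot = 0.600 × 47.68% / 16.11% = 1.7758
β_Kestrel = 0.523 × 28.17% / 16.11% = 0.9145
β_P = Σ w_i β_i = 0.18×1.5596 + 0.31×1.6891 + 0.26×0.8417 + 0.11×1.7758 + 0.14×0.9145 = 1.3466
E(R_P) = R_f + β_P × MRP = 2.97% + 1.3466 × 6.78% = 12.10%

12.10%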